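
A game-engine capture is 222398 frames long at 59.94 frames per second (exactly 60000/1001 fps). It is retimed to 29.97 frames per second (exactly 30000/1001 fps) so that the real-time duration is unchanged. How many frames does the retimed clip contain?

111199 frames

Target frames = source frames × (target rate / source rate) = 222398 × (30000/1001)/(60000/1001) = 222398 × 1/2 = 111199.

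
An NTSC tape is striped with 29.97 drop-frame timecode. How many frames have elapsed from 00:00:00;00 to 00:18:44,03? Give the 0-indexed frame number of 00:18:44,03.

33689

As if non-drop at 30 labels/s: (0 × 3600 + 18 × 60 + 44) × 30 + 3 = 33723.
Minute boundaries passed: 18; those not divisible by 10: 18 − 1 = 17; dropped labels = 2 × 17 = 34.
Actual frame index = 33723 − 34 = 33689.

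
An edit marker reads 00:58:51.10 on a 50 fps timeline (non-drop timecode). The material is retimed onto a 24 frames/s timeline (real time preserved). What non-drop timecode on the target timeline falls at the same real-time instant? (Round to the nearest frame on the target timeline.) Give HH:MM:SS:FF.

00:58:51:05

Source frame index: (0×3600 + 58×60 + 51) × 50 + 10 = 176560.
Real time: 176560 / (50) = 17656/5 s.
Target frame: (17656/5) × (24) = 423744/5 ≈ 84748.800 → 84749.
At 24 labels/s: frame 84749 → 00:58:51:05.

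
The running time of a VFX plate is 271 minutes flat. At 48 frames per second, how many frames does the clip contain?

271 min = 16260 s.
Frames = 16260 × 48 = 780480.

780480 frames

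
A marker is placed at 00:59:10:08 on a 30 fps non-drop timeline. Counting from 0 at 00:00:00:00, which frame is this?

Total seconds to the label: (0 × 3600 + 59 × 60 + 10) = 3550.
Frame index = 3550 × 30 + 8 = 106508.

106508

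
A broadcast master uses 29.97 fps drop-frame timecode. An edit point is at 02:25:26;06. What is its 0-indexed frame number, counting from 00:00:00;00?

261524

Complete 10-minute blocks: 14, each 17982 frames → 251748.
Remaining 5 whole minutes in the current block: 1800 + 4 × 1798 = 8992 frames.
Within the current minute: 26 × 30 + 6 − 2 = 784 (labels ;00/;01 skipped at this minute). Total = 251748 + 8992 + 784 = 261524.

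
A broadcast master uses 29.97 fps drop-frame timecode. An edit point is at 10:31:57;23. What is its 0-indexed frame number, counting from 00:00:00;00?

1136397

Complete 10-minute blocks: 63, each 17982 frames → 1132866.
Remaining 1 whole minute in the current block: 1800 + 0 × 1798 = 1800 frames.
Within the current minute: 57 × 30 + 23 − 2 = 1731 (labels ;00/;01 skipped at this minute). Total = 1132866 + 1800 + 1731 = 1136397.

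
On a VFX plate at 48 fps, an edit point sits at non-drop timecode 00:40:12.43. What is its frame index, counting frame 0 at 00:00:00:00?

Total seconds to the label: (0 × 3600 + 40 × 60 + 12) = 2412.
Frame index = 2412 × 48 + 43 = 115819.

frame 115819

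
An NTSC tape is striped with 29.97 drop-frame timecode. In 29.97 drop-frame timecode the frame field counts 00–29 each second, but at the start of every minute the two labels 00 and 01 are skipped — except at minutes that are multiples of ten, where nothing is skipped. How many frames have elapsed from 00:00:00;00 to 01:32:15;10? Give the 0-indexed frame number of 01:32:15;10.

As if non-drop at 30 labels/s: (1 × 3600 + 32 × 60 + 15) × 30 + 10 = 166060.
Minute boundaries passed: 92; those not divisible by 10: 92 − 9 = 83; dropped labels = 2 × 83 = 166.
Actual frame index = 166060 − 166 = 165894.

165894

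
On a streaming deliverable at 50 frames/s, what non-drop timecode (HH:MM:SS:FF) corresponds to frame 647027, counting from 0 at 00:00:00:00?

03:35:40:27

647027 ÷ 50 = 12940 full seconds, remainder 27 frames.
12940 s = 3 h 35 min 40 s.
Timecode: 03:35:40:27.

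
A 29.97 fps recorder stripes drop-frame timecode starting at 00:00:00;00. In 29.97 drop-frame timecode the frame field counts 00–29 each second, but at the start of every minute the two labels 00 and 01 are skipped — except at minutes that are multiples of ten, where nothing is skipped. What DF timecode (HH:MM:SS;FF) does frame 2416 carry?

00:01:20;18

Ten DF minutes hold 17982 frames, so frame 2416 lies in block 0 (frames 0–17981) with 2416 frames into that block.
The block's first minute is 1800 frames and the rest 1798 each; 2416 frames reaches minute 1, so 0 × 18 + 1 × 2 = 2 labels have been skipped so far.
Adding those back, label number 2416 + 2 = 2418 at 30 labels/s is 80 s + 18 f = 0 h 1 min 20 s frame 18, i.e. 00:01:20;18.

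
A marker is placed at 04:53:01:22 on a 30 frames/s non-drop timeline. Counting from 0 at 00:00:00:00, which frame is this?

527452

Total seconds to the label: (4 × 3600 + 53 × 60 + 1) = 17581.
Frame index = 17581 × 30 + 22 = 527452.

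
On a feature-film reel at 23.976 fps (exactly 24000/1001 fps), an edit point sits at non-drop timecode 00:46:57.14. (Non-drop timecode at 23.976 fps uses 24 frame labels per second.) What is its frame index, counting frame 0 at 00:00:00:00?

Total seconds to the label: (0 × 3600 + 46 × 60 + 57) = 2817.
Frame index = 2817 × 24 + 14 = 67622.

67622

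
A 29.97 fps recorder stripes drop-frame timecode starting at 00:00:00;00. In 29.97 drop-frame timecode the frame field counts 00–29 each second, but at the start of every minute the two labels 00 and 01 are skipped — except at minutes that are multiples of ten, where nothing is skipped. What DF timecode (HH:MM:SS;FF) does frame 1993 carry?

Ten DF minutes hold 17982 frames, so frame 1993 lies in block 0 (frames 0–17981) with 1993 frames into that block.
The block's first minute is 1800 frames and the rest 1798 each; 1993 frames reaches minute 1, so 0 × 18 + 1 × 2 = 2 labels have been skipped so far.
Adding those back, label number 1993 + 2 = 1995 at 30 labels/s is 66 s + 15 f = 0 h 1 min 6 s frame 15, i.e. 00:01:06;15.

00:01:06;15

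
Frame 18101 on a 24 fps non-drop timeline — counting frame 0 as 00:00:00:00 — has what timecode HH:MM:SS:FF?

18101 ÷ 24 = 754 full seconds, remainder 5 frames.
754 s = 0 h 12 min 34 s.
Timecode: 00:12:34:05.

00:12:34:05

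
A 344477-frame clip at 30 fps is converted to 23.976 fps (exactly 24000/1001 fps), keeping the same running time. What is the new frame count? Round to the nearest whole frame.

275306 frames

Frames at target rate = 344477 × (24000/1001) / (30) = 39368800/143 ≈ 275306.294.
Nearest whole frame: 275306.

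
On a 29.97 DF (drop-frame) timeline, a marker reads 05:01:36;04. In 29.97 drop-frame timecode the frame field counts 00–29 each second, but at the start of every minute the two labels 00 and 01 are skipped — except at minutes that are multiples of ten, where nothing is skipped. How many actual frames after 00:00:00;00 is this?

Complete 10-minute blocks: 30, each 17982 frames → 539460.
Remaining 1 whole minute in the current block: 1800 + 0 × 1798 = 1800 frames.
Within the current minute: 36 × 30 + 4 − 2 = 1082 (labels ;00/;01 skipped at this minute). Total = 539460 + 1800 + 1082 = 542342.

542342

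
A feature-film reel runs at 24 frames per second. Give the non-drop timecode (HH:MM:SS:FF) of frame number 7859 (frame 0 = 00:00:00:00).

7859 ÷ 24 = 327 full seconds, remainder 11 frames.
327 s = 0 h 5 min 27 s.
Timecode: 00:05:27:11.

00:05:27:11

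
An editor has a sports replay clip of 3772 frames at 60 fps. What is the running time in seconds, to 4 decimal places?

Running time = 3772 × 1/60 = 943/15 s ≈ 62.8667 s.

62.8667 seconds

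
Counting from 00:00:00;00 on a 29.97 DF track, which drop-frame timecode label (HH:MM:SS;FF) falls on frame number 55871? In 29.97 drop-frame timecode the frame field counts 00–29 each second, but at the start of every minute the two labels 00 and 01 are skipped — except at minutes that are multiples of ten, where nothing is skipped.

00:31:04;07

Each 10-minute DF block holds 10 × 60 × 30 − 9 × 2 = 17982 frames. 55871 ÷ 17982 → 3 full blocks, remainder 1925.
Within the partial block the first minute is 1800 frames and each further minute 1798, so 1 further minute boundary passed. Total skipped labels = 18 × 3 + 2 × 1 = 56.
Non-drop label index = 55871 + 56 = 55927; at 30 labels/s that is 00:31:04:07, i.e. DF 00:31:04;07.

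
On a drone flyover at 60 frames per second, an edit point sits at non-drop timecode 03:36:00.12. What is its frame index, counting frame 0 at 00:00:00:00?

Total seconds to the label: (3 × 3600 + 36 × 60 + 0) = 12960.
Frame index = 12960 × 60 + 12 = 777612.

frame 777612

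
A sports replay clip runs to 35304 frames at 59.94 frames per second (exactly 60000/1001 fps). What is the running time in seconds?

588.9884 seconds

Running time = 35304 / (60000/1001) = 588.9884 s.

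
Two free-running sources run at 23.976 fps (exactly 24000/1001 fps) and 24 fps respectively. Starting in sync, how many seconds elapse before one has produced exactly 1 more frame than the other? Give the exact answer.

1001/24 seconds

The gap grows by |24 − 24000/1001| = 24/1001 frames per second.
Time for a 1-frame gap: 1 ÷ (24/1001) = 1001/24 s.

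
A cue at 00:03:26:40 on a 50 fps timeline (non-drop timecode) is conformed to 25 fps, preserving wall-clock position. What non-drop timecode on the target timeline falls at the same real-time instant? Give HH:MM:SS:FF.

00:03:26:20

Source frame index: (0×3600 + 3×60 + 26) × 50 + 40 = 10340.
Real time: 10340 / (50) = 1034/5 s.
Target frame: (1034/5) × (25) = 5170.
At 25 labels/s: frame 5170 → 00:03:26:20.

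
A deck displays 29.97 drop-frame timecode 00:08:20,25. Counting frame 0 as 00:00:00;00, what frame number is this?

Complete 10-minute blocks: 0, each 17982 frames → 0.
Remaining 8 whole minutes in the current block: 1800 + 7 × 1798 = 14386 frames.
Within the current minute: 20 × 30 + 25 − 2 = 623 (labels ;00/;01 skipped at this minute). Total = 0 + 14386 + 623 = 15009.

15009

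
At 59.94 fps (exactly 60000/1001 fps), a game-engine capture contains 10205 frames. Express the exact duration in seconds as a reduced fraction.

Running time = 10205 ÷ (60000/1001) = 10205 × 1001/60000 = 2043041/12000 s.

2043041/12000 seconds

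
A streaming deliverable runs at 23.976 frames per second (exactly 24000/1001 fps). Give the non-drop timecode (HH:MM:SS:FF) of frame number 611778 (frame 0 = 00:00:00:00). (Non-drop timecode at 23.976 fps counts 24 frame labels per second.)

07:04:50:18

611778 ÷ 24 = 25490 full seconds, remainder 18 frames.
25490 s = 7 h 4 min 50 s.
Timecode: 07:04:50:18.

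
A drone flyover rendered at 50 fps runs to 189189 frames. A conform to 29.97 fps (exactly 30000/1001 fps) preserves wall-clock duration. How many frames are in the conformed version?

Target frames = source frames × (target rate / source rate) = 189189 × (30000/1001)/(50) = 189189 × 600/1001 = 113400.

113400 frames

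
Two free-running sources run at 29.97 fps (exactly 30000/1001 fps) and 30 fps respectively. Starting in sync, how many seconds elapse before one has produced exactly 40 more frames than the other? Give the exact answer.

4004/3 seconds

The gap grows by |30 − 30000/1001| = 30/1001 frames per second.
Time for a 40-frame gap: 40 ÷ (30/1001) = 4004/3 s.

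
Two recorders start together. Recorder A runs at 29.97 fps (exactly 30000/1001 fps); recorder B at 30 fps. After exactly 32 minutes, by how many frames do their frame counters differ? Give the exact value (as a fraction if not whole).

32 min = 1920 s.
A emits 30000/1001 × 1920 = 57600000/1001 frames; B emits 30 × 1920 = 57600.
Difference = 57600/1001 frames (≈ 57.5425); B is ahead of A.

57600/1001 frames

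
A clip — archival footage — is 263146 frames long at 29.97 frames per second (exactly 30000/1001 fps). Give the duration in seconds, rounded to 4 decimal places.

8780.3049 seconds

Running time = 263146 × 1001/30000 = 131704573/15000 s ≈ 8780.3049 s.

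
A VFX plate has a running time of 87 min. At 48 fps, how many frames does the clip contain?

87 min = 5220 s.
Frames = 5220 × 48 = 250560.

250560 frames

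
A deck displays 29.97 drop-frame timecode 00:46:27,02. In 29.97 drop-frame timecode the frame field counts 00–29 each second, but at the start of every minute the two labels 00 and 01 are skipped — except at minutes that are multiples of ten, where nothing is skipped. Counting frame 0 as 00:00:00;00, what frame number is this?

Complete 10-minute blocks: 4, each 17982 frames → 71928.
Remaining 6 whole minutes in the current block: 1800 + 5 × 1798 = 10790 frames.
Within the current minute: 27 × 30 + 2 − 2 = 810 (labels ;00/;01 skipped at this minute). Total = 71928 + 10790 + 810 = 83528.

83528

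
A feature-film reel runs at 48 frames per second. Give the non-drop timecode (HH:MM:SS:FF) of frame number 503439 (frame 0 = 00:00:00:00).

02:54:48:15

503439 ÷ 48 = 10488 full seconds, remainder 15 frames.
10488 s = 2 h 54 min 48 s.
Timecode: 02:54:48:15.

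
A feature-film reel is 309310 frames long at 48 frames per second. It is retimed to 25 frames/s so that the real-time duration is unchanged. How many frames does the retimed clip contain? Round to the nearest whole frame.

161099 frames

Frames at target rate = 309310 × (25) / (48) = 3866375/24 ≈ 161098.958.
Nearest whole frame: 161099.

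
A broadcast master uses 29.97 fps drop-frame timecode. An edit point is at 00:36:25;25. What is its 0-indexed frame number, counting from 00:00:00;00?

65509

As if non-drop at 30 labels/s: (0 × 3600 + 36 × 60 + 25) × 30 + 25 = 65575.
Minute boundaries passed: 36; those not divisible by 10: 36 − 3 = 33; dropped labels = 2 × 33 = 66.
Actual frame index = 65575 − 66 = 65509.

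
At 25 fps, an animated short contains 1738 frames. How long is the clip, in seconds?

69.52 seconds

Running time = 1738 / (25) = 69.52 s.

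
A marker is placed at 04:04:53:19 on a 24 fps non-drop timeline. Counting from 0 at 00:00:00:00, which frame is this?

352651

Total seconds to the label: (4 × 3600 + 4 × 60 + 53) = 14693.
Frame index = 14693 × 24 + 19 = 352651.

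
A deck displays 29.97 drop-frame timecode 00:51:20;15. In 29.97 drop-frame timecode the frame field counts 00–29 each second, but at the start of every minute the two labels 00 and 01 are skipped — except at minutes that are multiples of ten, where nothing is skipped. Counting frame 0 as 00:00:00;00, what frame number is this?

92323

Complete 10-minute blocks: 5, each 17982 frames → 89910.
Remaining 1 whole minute in the current block: 1800 + 0 × 1798 = 1800 frames.
Within the current minute: 20 × 30 + 15 − 2 = 613 (labels ;00/;01 skipped at this minute). Total = 89910 + 1800 + 613 = 92323.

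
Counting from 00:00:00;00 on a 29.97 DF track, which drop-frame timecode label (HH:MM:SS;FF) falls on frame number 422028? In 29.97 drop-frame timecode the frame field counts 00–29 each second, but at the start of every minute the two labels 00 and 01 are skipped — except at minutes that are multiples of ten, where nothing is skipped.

Each 10-minute DF block holds 10 × 60 × 30 − 9 × 2 = 17982 frames. 422028 ÷ 17982 → 23 full blocks, remainder 8442.
Within the partial block the first minute is 1800 frames and each further minute 1798, so 4 further minute boundaries passed. Total skipped labels = 18 × 23 + 2 × 4 = 422.
Non-drop label index = 422028 + 422 = 422450; at 30 labels/s that is 03:54:41:20, i.e. DF 03:54:41;20.

03:54:41;20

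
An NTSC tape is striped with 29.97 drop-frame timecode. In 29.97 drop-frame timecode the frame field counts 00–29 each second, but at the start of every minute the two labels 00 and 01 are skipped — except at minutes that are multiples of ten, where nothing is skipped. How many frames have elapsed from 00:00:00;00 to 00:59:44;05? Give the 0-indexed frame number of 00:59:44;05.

As if non-drop at 30 labels/s: (0 × 3600 + 59 × 60 + 44) × 30 + 5 = 107525.
Minute boundaries passed: 59; those not divisible by 10: 59 − 5 = 54; dropped labels = 2 × 54 = 108.
Actual frame index = 107525 − 108 = 107417.

107417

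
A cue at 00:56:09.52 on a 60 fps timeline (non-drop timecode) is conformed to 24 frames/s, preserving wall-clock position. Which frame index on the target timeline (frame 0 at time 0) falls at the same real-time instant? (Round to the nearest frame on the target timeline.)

frame 80877

Source frame index: (0×3600 + 56×60 + 9) × 60 + 52 = 202192.
Real time: 202192 / (60) = 50548/15 s.
Target frame: (50548/15) × (24) = 404384/5 ≈ 80876.800 → 80877.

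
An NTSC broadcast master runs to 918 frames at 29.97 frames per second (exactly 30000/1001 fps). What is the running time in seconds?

Running time = 918 / (30000/1001) = 30.6306 s.

30.6306 seconds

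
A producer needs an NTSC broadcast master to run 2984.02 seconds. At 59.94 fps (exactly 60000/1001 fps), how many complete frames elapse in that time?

Frames = 2984.02 × 60000/1001 = 13772400/77 ≈ 178862.3377.
Complete frames: 178862.

178862 frames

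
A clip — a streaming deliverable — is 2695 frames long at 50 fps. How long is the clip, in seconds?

Running time = 2695 / (50) = 53.9 s.

53.9 seconds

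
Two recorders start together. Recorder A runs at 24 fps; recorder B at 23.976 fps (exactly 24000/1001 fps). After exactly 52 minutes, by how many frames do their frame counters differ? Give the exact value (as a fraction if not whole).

52 min = 3120 s.
A emits 24 × 3120 = 74880 frames; B emits 24000/1001 × 3120 = 5760000/77.
Difference = 5760/77 frames (≈ 74.8052); B is behind A.

5760/77 frames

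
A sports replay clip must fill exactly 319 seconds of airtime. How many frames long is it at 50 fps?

Frames = 319 × 50 = 15950.

15950 frames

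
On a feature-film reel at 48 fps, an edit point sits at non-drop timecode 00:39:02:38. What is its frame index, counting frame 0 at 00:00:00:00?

frame 112454

Total seconds to the label: (0 × 3600 + 39 × 60 + 2) = 2342.
Frame index = 2342 × 48 + 38 = 112454.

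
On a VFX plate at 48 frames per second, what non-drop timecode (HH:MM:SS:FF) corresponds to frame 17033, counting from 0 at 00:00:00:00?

00:05:54:41

17033 ÷ 48 = 354 full seconds, remainder 41 frames.
354 s = 0 h 5 min 54 s.
Timecode: 00:05:54:41.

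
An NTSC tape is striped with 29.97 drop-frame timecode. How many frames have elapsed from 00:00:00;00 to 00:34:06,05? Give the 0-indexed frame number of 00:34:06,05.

As if non-drop at 30 labels/s: (0 × 3600 + 34 × 60 + 6) × 30 + 5 = 61385.
Minute boundaries passed: 34; those not divisible by 10: 34 − 3 = 31; dropped labels = 2 × 31 = 62.
Actual frame index = 61385 − 62 = 61323.

61323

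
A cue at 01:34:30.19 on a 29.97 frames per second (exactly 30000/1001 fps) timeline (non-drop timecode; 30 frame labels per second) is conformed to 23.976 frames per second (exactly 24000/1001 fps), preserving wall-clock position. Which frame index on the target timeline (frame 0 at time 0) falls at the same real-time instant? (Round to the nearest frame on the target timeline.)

frame 136095

Source frame index: (1×3600 + 34×60 + 30) × 30 + 19 = 170119.
Real time: 170119 / (30000/1001) = 170289119/30000 s.
Target frame: (170289119/30000) × (24000/1001) = 680476/5 ≈ 136095.200 → 136095.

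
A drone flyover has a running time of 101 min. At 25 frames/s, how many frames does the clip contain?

101 min = 6060 s.
Frames = 6060 × 25 = 151500.

151500 frames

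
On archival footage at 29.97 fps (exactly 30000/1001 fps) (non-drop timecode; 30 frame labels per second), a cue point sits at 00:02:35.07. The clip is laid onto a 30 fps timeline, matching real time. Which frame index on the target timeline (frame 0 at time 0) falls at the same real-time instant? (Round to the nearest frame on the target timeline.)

Source frame index: (0×3600 + 2×60 + 35) × 30 + 7 = 4657.
Real time: 4657 / (30000/1001) = 4661657/30000 s.
Target frame: (4661657/30000) × (30) = 4661657/1000 ≈ 4661.657 → 4662.

frame 4662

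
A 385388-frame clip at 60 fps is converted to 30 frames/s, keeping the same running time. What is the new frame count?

192694 frames

Target frames = source frames × (target rate / source rate) = 385388 × (30)/(60) = 385388 × 1/2 = 192694.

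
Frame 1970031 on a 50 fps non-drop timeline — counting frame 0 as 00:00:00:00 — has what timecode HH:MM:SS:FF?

10:56:40:31

1970031 ÷ 50 = 39400 full seconds, remainder 31 frames.
39400 s = 10 h 56 min 40 s.
Timecode: 10:56:40:31.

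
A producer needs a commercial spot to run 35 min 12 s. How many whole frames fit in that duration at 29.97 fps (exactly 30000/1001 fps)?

63296 frames

35 min 12 s = 2112 s.
Frames = 2112 × 30000/1001 = 5760000/91 ≈ 63296.7033.
Complete frames: 63296.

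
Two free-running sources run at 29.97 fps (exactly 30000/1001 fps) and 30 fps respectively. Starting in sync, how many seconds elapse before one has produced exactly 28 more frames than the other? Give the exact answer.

14014/15 seconds

The gap grows by |30 − 30000/1001| = 30/1001 frames per second.
Time for a 28-frame gap: 28 ÷ (30/1001) = 14014/15 s.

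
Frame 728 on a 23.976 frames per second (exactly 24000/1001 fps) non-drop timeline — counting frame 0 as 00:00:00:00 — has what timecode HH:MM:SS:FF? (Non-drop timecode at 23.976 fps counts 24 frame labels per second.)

00:00:30:08

728 ÷ 24 = 30 full seconds, remainder 8 frames.
30 s = 0 h 0 min 30 s.
Timecode: 00:00:30:08.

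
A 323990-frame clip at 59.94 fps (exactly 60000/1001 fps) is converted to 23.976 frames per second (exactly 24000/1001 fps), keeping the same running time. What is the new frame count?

Frames at target rate = 323990 × (24000/1001) / (60000/1001) = 129596.

129596 frames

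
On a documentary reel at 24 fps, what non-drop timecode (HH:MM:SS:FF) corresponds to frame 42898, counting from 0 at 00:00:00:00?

42898 ÷ 24 = 1787 full seconds, remainder 10 frames.
1787 s = 0 h 29 min 47 s.
Timecode: 00:29:47:10.

00:29:47:10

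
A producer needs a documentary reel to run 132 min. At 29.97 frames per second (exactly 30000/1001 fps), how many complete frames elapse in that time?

132 min = 7920 s.
Frames = 7920 × 30000/1001 = 21600000/91 ≈ 237362.6374.
Complete frames: 237362.

237362 frames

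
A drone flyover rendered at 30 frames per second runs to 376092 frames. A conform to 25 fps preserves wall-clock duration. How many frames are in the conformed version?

313410 frames

Target frames = source frames × (target rate / source rate) = 376092 × (25)/(30) = 376092 × 5/6 = 313410.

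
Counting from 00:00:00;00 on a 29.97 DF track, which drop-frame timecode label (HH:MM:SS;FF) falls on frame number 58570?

00:32:34;08

Ten DF minutes hold 17982 frames, so frame 58570 lies in block 3 (frames 53946–71927) with 4624 frames into that block.
The block's first minute is 1800 frames and the rest 1798 each; 4624 frames reaches minute 2, so 3 × 18 + 2 × 2 = 58 labels have been skipped so far.
Adding those back, label number 58570 + 58 = 58628 at 30 labels/s is 1954 s + 8 f = 0 h 32 min 34 s frame 8, i.e. 00:32:34;08.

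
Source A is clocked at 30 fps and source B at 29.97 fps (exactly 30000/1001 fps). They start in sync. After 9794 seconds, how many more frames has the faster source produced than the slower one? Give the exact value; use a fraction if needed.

293820/1001 frames

A emits 30 × 9794 = 293820 frames; B emits 30000/1001 × 9794 = 293820000/1001.
Difference = 293820/1001 frames (≈ 293.5265); B is behind A.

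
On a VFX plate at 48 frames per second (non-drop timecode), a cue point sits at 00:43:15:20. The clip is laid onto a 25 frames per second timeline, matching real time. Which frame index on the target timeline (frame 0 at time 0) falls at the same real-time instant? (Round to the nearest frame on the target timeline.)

frame 64885

Source frame index: (0×3600 + 43×60 + 15) × 48 + 20 = 124580.
Real time: 124580 / (48) = 31145/12 s.
Target frame: (31145/12) × (25) = 778625/12 ≈ 64885.417 → 64885.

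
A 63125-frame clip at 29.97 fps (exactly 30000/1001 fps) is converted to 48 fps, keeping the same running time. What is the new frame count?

101101 frames

Target frames = source frames × (target rate / source rate) = 63125 × (48)/(30000/1001) = 63125 × 1001/625 = 101101.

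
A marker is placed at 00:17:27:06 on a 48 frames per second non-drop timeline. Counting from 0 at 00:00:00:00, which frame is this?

Total seconds to the label: (0 × 3600 + 17 × 60 + 27) = 1047.
Frame index = 1047 × 48 + 6 = 50262.

frame 50262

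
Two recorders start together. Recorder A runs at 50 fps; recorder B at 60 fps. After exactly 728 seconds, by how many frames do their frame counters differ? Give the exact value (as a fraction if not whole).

A emits 50 × 728 = 36400 frames; B emits 60 × 728 = 43680.
Difference = 7280 frames; B is ahead of A.

7280 frames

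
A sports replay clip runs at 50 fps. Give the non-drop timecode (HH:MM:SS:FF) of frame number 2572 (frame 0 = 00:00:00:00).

2572 ÷ 50 = 51 full seconds, remainder 22 frames.
51 s = 0 h 0 min 51 s.
Timecode: 00:00:51:22.

00:00:51:22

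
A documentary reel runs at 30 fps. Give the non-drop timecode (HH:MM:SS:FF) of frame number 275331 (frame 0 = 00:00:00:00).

275331 ÷ 30 = 9177 full seconds, remainder 21 frames.
9177 s = 2 h 32 min 57 s.
Timecode: 02:32:57:21.

02:32:57:21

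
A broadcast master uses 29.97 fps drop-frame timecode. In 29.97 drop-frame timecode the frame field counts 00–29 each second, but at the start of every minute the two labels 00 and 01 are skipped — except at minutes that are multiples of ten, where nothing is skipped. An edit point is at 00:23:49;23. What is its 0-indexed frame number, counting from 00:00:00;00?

As if non-drop at 30 labels/s: (0 × 3600 + 23 × 60 + 49) × 30 + 23 = 42893.
Minute boundaries passed: 23; those not divisible by 10: 23 − 2 = 21; dropped labels = 2 × 21 = 42.
Actual frame index = 42893 − 42 = 42851.

42851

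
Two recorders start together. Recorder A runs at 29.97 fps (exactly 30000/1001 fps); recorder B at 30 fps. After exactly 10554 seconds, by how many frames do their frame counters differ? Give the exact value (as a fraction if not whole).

316620/1001 frames

A emits 30000/1001 × 10554 = 316620000/1001 frames; B emits 30 × 10554 = 316620.
Difference = 316620/1001 frames (≈ 316.3037); B is ahead of A.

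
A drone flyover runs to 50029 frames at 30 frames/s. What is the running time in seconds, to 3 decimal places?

1667.633 seconds

Running time = 50029 × 1/30 = 50029/30 s ≈ 1667.633 s.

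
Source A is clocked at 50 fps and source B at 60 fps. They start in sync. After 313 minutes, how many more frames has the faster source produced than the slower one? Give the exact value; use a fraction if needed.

313 min = 18780 s.
A emits 50 × 18780 = 939000 frames; B emits 60 × 18780 = 1126800.
Difference = 187800 frames; B is ahead of A.

187800 frames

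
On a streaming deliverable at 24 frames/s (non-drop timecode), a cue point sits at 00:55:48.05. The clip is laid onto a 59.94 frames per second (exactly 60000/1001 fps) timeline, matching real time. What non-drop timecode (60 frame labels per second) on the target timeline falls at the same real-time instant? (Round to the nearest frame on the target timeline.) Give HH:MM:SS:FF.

00:55:44:52

Source frame index: (0×3600 + 55×60 + 48) × 24 + 5 = 80357.
Real time: 80357 / (24) = 80357/24 s.
Target frame: (80357/24) × (60000/1001) = 200892500/1001 ≈ 200691.808 → 200692.
At 60 labels/s: frame 200692 → 00:55:44:52.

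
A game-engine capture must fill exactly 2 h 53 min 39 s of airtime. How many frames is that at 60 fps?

625140 frames

2 h 53 min 39 s = 10419 s.
Frames = 10419 × 60 = 625140.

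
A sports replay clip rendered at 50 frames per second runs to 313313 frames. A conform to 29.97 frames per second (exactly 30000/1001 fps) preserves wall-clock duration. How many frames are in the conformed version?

187800 frames

Target frames = source frames × (target rate / source rate) = 313313 × (30000/1001)/(50) = 313313 × 600/1001 = 187800.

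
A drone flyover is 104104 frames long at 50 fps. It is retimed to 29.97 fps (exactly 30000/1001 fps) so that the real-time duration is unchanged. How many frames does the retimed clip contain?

Target frames = source frames × (target rate / source rate) = 104104 × (30000/1001)/(50) = 104104 × 600/1001 = 62400.

62400 frames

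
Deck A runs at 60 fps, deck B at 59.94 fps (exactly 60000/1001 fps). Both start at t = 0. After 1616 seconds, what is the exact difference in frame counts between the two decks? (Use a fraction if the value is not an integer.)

96960/1001 frames

A emits 60 × 1616 = 96960 frames; B emits 60000/1001 × 1616 = 96960000/1001.
Difference = 96960/1001 frames (≈ 96.8631); B is behind A.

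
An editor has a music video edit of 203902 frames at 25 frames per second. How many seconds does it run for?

Running time = 203902 / (25) = 8156.08 s.

8156.08 seconds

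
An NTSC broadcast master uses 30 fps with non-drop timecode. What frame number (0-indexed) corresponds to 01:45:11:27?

frame 189357

Total seconds to the label: (1 × 3600 + 45 × 60 + 11) = 6311.
Frame index = 6311 × 30 + 27 = 189357.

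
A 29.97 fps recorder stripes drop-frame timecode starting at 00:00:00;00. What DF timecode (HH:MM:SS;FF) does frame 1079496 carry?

Ten DF minutes hold 17982 frames, so frame 1079496 lies in block 60 (frames 1078920–1096901) with 576 frames into that block.
The block's first minute is 1800 frames and the rest 1798 each; 576 frames reaches minute 0, so 60 × 18 + 0 × 2 = 1080 labels have been skipped so far.
Adding those back, label number 1079496 + 1080 = 1080576 at 30 labels/s is 36019 s + 6 f = 10 h 0 min 19 s frame 6, i.e. 10:00:19;06.

10:00:19;06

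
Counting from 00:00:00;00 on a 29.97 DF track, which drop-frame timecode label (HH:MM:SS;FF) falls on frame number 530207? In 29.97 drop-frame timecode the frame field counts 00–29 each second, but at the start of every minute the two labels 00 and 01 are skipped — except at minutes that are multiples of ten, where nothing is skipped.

04:54:51;07

Each 10-minute DF block holds 10 × 60 × 30 − 9 × 2 = 17982 frames. 530207 ÷ 17982 → 29 full blocks, remainder 8729.
Within the partial block the first minute is 1800 frames and each further minute 1798, so 4 further minute boundaries passed. Total skipped labels = 18 × 29 + 2 × 4 = 530.
Non-drop label index = 530207 + 530 = 530737; at 30 labels/s that is 04:54:51:07, i.e. DF 04:54:51;07.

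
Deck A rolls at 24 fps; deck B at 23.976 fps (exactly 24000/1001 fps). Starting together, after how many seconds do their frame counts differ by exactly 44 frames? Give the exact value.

11011/6 seconds

The gap grows by |24000/1001 − 24| = 24/1001 frames per second.
Time for a 44-frame gap: 44 ÷ (24/1001) = 11011/6 s.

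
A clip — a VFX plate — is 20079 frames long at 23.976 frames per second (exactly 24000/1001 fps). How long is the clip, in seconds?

837.461625 seconds

Running time = 20079 / (24000/1001) = 837.461625 s.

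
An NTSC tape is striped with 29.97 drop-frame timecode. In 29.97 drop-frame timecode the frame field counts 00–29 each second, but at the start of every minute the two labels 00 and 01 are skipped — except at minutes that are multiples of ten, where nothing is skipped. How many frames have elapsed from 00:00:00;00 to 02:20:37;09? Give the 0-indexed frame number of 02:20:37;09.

As if non-drop at 30 labels/s: (2 × 3600 + 20 × 60 + 37) × 30 + 9 = 253119.
Minute boundaries passed: 140; those not divisible by 10: 140 − 14 = 126; dropped labels = 2 × 126 = 252.
Actual frame index = 253119 − 252 = 252867.

252867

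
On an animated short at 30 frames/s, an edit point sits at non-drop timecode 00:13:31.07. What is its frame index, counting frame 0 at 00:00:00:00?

24337

Total seconds to the label: (0 × 3600 + 13 × 60 + 31) = 811.
Frame index = 811 × 30 + 7 = 24337.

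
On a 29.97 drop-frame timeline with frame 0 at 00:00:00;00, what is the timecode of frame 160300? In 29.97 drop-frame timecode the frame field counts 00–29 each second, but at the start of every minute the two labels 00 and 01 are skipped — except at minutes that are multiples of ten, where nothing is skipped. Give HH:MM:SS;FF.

01:29:08;22

Each 10-minute DF block holds 10 × 60 × 30 − 9 × 2 = 17982 frames. 160300 ÷ 17982 → 8 full blocks, remainder 16444.
Within the partial block the first minute is 1800 frames and each further minute 1798, so 9 further minute boundaries passed. Total skipped labels = 18 × 8 + 2 × 9 = 162.
Non-drop label index = 160300 + 162 = 160462; at 30 labels/s that is 01:29:08:22, i.e. DF 01:29:08;22.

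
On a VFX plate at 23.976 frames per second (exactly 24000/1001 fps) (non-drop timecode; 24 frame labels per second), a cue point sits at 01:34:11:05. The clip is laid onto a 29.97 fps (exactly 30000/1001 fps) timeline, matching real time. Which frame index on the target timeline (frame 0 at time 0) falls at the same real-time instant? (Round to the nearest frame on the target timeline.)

frame 169536

Source frame index: (1×3600 + 34×60 + 11) × 24 + 5 = 135629.
Real time: 135629 / (24000/1001) = 135764629/24000 s.
Target frame: (135764629/24000) × (30000/1001) = 678145/4 ≈ 169536.250 → 169536.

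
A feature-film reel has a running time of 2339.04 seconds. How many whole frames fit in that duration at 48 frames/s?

112273 frames

Frames = 2339.04 × 48 = 2806848/25 ≈ 112273.9200.
Complete frames: 112273.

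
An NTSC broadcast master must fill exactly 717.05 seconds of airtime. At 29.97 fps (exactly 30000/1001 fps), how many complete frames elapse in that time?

21490 frames

Frames = 717.05 × 30000/1001 = 21511500/1001 ≈ 21490.0100.
Complete frames: 21490.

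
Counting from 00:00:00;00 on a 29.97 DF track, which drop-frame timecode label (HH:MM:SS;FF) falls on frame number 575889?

05:20:15;15

Each 10-minute DF block holds 10 × 60 × 30 − 9 × 2 = 17982 frames. 575889 ÷ 17982 → 32 full blocks, remainder 465.
Within the partial block the first minute is 1800 frames and each further minute 1798, so 0 further minute boundaries passed. Total skipped labels = 18 × 32 + 2 × 0 = 576.
Non-drop label index = 575889 + 576 = 576465; at 30 labels/s that is 05:20:15:15, i.e. DF 05:20:15;15.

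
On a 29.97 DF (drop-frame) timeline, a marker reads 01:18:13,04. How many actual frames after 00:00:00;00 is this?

140652

Complete 10-minute blocks: 7, each 17982 frames → 125874.
Remaining 8 whole minutes in the current block: 1800 + 7 × 1798 = 14386 frames.
Within the current minute: 13 × 30 + 4 − 2 = 392 (labels ;00/;01 skipped at this minute). Total = 125874 + 14386 + 392 = 140652.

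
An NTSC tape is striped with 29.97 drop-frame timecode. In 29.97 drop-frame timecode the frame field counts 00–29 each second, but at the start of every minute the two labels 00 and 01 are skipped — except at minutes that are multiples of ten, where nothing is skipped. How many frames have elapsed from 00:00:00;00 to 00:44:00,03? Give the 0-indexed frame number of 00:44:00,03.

As if non-drop at 30 labels/s: (0 × 3600 + 44 × 60 + 0) × 30 + 3 = 79203.
Minute boundaries passed: 44; those not divisible by 10: 44 − 4 = 40; dropped labels = 2 × 40 = 80.
Actual frame index = 79203 − 80 = 79123.

79123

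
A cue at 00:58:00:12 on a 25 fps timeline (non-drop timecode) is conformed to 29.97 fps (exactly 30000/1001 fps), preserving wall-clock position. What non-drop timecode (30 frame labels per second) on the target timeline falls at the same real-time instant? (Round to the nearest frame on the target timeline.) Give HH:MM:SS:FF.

00:57:57:00

Source frame index: (0×3600 + 58×60 + 0) × 25 + 12 = 87012.
Real time: 87012 / (25) = 87012/25 s.
Target frame: (87012/25) × (30000/1001) = 104414400/1001 ≈ 104310.090 → 104310.
At 30 labels/s: frame 104310 → 00:57:57:00.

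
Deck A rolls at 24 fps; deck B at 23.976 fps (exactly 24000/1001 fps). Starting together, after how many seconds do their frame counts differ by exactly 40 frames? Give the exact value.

The gap grows by |24000/1001 − 24| = 24/1001 frames per second.
Time for a 40-frame gap: 40 ÷ (24/1001) = 5005/3 s.

5005/3 seconds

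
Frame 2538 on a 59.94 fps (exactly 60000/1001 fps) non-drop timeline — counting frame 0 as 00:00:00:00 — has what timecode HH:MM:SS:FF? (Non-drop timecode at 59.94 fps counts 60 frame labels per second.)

00:00:42:18

2538 ÷ 60 = 42 full seconds, remainder 18 frames.
42 s = 0 h 0 min 42 s.
Timecode: 00:00:42:18.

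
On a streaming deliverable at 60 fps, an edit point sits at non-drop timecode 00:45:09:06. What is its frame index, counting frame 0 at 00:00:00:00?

Total seconds to the label: (0 × 3600 + 45 × 60 + 9) = 2709.
Frame index = 2709 × 60 + 6 = 162546.

162546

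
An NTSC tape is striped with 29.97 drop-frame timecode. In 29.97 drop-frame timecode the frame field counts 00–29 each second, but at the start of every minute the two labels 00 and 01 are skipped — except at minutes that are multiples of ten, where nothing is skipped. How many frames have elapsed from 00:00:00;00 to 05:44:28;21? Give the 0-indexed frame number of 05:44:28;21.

619441

Complete 10-minute blocks: 34, each 17982 frames → 611388.
Remaining 4 whole minutes in the current block: 1800 + 3 × 1798 = 7194 frames.
Within the current minute: 28 × 30 + 21 − 2 = 859 (labels ;00/;01 skipped at this minute). Total = 611388 + 7194 + 859 = 619441.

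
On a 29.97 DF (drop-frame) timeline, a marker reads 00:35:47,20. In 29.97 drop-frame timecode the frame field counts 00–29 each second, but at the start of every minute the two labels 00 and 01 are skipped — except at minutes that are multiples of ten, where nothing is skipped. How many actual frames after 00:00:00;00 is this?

64366

As if non-drop at 30 labels/s: (0 × 3600 + 35 × 60 + 47) × 30 + 20 = 64430.
Minute boundaries passed: 35; those not divisible by 10: 35 − 3 = 32; dropped labels = 2 × 32 = 64.
Actual frame index = 64430 − 64 = 64366.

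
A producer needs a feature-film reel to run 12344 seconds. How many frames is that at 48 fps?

Frames = 12344 × 48 = 592512.

592512 frames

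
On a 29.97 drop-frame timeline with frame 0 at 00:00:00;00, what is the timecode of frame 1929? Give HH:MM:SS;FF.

00:01:04;11

Ten DF minutes hold 17982 frames, so frame 1929 lies in block 0 (frames 0–17981) with 1929 frames into that block.
The block's first minute is 1800 frames and the rest 1798 each; 1929 frames reaches minute 1, so 0 × 18 + 1 × 2 = 2 labels have been skipped so far.
Adding those back, label number 1929 + 2 = 1931 at 30 labels/s is 64 s + 11 f = 0 h 1 min 4 s frame 11, i.e. 00:01:04;11.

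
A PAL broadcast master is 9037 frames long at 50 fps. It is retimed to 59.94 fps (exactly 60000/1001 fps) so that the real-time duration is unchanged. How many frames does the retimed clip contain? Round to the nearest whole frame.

10834 frames

Frames at target rate = 9037 × (60000/1001) / (50) = 1549200/143 ≈ 10833.566.
Nearest whole frame: 10834.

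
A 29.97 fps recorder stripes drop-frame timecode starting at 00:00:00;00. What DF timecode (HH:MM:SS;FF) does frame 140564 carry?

01:18:10;06

Each 10-minute DF block holds 10 × 60 × 30 − 9 × 2 = 17982 frames. 140564 ÷ 17982 → 7 full blocks, remainder 14690.
Within the partial block the first minute is 1800 frames and each further minute 1798, so 8 further minute boundaries passed. Total skipped labels = 18 × 7 + 2 × 8 = 142.
Non-drop label index = 140564 + 142 = 140706; at 30 labels/s that is 01:18:10:06, i.e. DF 01:18:10;06.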